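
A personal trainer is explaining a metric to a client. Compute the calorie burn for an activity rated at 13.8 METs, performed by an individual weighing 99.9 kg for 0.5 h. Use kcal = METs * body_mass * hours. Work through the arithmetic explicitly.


Product of METs and mass = 13.8 * 99.9 = 1378.62
Total kcal = 1378.62 * 0.5 = 689.31 kcal

689.31 kcal


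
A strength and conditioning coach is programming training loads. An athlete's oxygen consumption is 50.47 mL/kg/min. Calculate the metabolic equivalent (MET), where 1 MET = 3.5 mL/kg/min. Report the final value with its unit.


MET = VO2 / 3.5
= 50.47 / 3.5
= 14.42 METs

14.42 METs


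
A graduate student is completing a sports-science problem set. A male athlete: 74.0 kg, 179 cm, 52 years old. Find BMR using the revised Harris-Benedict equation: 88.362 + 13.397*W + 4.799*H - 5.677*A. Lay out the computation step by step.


Intercept = 88.362
Weight contribution = 13.397 * 74.0 = 991.378
Height contribution = 4.799 * 179 = 859.021
Age contribution = 5.677 * 52 = 295.204
BMR = 88.362 + 991.378 + 859.021 - 295.204
= 1643.56 kcal/day

1643.56 kcal/day


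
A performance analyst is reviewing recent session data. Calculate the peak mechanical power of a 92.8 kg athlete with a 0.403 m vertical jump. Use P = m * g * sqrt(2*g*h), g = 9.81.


First, sqrt(2gh) = sqrt(2 * 9.81 * 0.403)
= sqrt(7.90686) = 2.811914 m/s
Power = 92.8 * 9.81 * 2.811914 = 2559.88 W

2559.88 W


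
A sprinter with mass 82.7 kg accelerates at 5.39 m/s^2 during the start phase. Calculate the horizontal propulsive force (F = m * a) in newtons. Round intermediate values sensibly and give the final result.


F = m * a
= 82.7 * 5.39
= 445.75 N

445.75 N


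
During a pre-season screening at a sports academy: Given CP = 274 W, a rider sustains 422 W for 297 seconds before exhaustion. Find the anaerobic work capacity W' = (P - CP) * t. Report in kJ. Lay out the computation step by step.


Excess power = 422 - 274 = 148 W
Work above CP = 148 * 297 = 43956 J
W' = 43.956 kJ

43.956 kJ


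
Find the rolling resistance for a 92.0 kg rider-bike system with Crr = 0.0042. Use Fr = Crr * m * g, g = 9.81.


m * g = 92.0 * 9.81 = 902.52 N
Fr = 0.0042 * 902.52 = 3.791 N

3.791 N


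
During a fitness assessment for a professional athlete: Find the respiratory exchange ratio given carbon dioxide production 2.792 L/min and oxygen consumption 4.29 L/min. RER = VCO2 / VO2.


VCO2 = 2.792 L/min
VO2 = 4.29 L/min
RER = 2.792 / 4.29 = 0.6508

0.6508


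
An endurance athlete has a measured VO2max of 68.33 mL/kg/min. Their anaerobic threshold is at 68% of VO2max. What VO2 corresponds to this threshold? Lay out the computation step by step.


Anaerobic threshold VO2 = VO2max * 68%
= 68.33 * 0.68
= 46.46 mL/kg/min

46.46 mL/kg/min


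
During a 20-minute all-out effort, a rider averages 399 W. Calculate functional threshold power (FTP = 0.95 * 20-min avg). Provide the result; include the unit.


FTP = 0.95 * 399
= 379.05 W

379.05 W


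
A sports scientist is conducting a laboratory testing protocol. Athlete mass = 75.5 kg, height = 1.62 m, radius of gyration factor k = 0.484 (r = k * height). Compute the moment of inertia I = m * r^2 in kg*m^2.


r = k * height = 0.484 * 1.62 = 0.78408 m
r^2 = 0.78408^2 = 0.614781
I = 75.5 * 0.614781 = 46.416 kg*m^2

46.416 kg*m^2


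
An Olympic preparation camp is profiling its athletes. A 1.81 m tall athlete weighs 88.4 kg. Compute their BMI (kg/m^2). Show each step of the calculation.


height^2 = 3.2761 m^2
BMI = 88.4 / 3.2761 = 26.98 kg/m^2

26.98 kg/m^2


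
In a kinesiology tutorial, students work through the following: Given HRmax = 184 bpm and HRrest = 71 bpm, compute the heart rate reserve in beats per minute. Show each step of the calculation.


Heart rate reserve = maximum HR minus resting HR
HRR = 184 - 71 = 113 bpm

113 bpm


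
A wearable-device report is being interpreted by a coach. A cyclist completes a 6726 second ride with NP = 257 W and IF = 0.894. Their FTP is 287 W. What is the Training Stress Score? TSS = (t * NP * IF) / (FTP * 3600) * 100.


t * NP * IF = 6726 * 257 * 0.894 = 1545352.308
FTP * 3600 = 1033200
TSS = (1545352.308 / 1033200) * 100 = 149.57

149.57 TSS


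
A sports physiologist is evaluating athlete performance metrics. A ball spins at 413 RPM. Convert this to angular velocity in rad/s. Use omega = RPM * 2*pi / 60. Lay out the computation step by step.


omega = 413 * 2 * pi / 60
= 413 * 6.28318531 / 60
= 2594.956 / 60
= 43.249 rad/s

43.249 rad/s


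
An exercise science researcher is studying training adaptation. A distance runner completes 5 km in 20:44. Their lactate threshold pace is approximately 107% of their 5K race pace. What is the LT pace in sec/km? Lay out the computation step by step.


Convert to seconds: 20 min 44 s = 1244 s
Pace per km = 1244 / 5 = 248.8 s/km
LT pace = 248.8 * 1.07 = 266.22 s/km

266.22 s/km


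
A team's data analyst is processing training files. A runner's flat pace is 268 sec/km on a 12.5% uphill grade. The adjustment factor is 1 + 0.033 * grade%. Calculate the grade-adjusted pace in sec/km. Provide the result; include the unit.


Factor = 1 + 0.033 * 12.5 = 1.4125
Adjusted pace = 268 * 1.4125
= 378.55 sec/km

378.55 s/km


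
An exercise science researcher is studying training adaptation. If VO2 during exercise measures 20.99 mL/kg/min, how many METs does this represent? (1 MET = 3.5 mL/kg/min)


METs = VO2 / 3.5 = 20.99 / 3.5 = 6.0

6.0 METs


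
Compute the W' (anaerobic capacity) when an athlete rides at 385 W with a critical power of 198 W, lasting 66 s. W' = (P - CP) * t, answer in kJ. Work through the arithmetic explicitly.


Above-CP power = 187 W
Duration = 66 s
W' = 187 * 66 = 12342 J
Convert: 12342 / 1000 = 12.342 kJ

12.342 kJ


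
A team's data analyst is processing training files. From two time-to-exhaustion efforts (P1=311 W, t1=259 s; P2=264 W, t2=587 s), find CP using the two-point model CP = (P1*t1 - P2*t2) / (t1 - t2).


Work in trial 1 = 80549 J
Work in trial 2 = 154968 J
Delta work = -74419 J
Delta time = -328 s
CP = -74419 / -328 = 226.89 W

226.89 W


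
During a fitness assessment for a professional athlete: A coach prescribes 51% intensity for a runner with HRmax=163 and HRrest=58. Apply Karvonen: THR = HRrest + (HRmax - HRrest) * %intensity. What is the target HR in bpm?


Heart rate reserve = 163 - 58 = 105
Intensity fraction = 51 / 100 = 0.51
THR = 58 + 105 * 0.51 = 111.55 bpm

111.55 bpm


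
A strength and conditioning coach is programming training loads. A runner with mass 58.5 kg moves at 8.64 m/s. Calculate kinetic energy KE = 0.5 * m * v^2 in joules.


v^2 = 8.64^2 = 74.6496
KE = 0.5 * 58.5 * 74.6496
= 2183.5 J

2183.5 J


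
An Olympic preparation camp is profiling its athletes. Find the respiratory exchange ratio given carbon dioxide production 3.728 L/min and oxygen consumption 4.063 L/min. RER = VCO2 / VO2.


VCO2 = 3.728 L/min
VO2 = 4.063 L/min
RER = 3.728 / 4.063 = 0.9175

0.9175


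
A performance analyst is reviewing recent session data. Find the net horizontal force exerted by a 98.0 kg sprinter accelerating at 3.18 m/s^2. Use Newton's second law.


Newton's second law: F = m * a
F = 98.0 * 3.18 = 311.64 N

311.64 N


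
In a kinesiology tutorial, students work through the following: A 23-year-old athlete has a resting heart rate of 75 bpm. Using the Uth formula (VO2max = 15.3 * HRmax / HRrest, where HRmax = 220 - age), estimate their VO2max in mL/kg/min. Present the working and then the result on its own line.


HRmax = 220 - 23 = 197 bpm
Ratio = HRmax / HRrest = 197 / 75 = 2.6267
VO2max = 15.3 * 2.6267 = 40.19 mL/kg/min

40.19 mL/kg/min


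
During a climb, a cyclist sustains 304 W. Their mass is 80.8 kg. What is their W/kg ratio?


Power-to-weight = 304 W / 80.8 kg
= 3.762 W/kg

3.762 W/kg


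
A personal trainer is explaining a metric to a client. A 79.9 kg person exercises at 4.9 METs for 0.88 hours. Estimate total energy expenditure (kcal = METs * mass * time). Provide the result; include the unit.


Energy = METs * mass(kg) * time(h)
= 4.9 * 79.9 * 0.88
= 344.53 kcal

344.53 kcal


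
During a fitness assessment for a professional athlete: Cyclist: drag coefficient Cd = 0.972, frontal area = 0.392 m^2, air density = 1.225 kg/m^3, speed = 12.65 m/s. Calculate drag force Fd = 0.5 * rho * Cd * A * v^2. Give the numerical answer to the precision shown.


v^2 = 12.65^2 = 160.0225
Fd = 0.5 * 1.225 * 0.972 * 0.392 * 160.0225
= 37.346 N

37.346 N


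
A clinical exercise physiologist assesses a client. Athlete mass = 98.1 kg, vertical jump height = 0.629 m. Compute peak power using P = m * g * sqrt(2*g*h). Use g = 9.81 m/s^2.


sqrt(2 * 9.81 * 0.629) = sqrt(12.34098) = 3.512973 m/s
P = 98.1 * 9.81 * 3.512973
= 3380.75 W

3380.75 W


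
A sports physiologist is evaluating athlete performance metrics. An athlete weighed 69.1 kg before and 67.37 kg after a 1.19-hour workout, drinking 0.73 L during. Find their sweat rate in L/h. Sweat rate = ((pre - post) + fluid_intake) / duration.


Body mass change = 1.73 kg
Total sweat loss = 1.73 + 0.73 = 2.46 L
Rate = 2.46 / 1.19 = 2.067 L/h

2.067 L/h


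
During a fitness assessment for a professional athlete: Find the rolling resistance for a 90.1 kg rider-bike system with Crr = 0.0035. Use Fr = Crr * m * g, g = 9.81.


m * g = 90.1 * 9.81 = 883.881 N
Fr = 0.0035 * 883.881 = 3.094 N

3.094 N


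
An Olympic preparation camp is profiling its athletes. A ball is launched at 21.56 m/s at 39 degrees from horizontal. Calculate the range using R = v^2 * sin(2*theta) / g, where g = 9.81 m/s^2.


sin(2 * 39) = sin(78) = 0.978148
v^2 = 21.56^2 = 464.8336
R = 464.8336 * 0.978148 / 9.81
= 46.348 m

46.348 m


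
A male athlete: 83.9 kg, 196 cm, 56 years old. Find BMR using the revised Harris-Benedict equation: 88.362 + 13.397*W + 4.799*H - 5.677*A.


Intercept = 88.362
Weight contribution = 13.397 * 83.9 = 1124.0083
Height contribution = 4.799 * 196 = 940.604
Age contribution = 5.677 * 56 = 317.912
BMR = 88.362 + 1124.0083 + 940.604 - 317.912
= 1835.06 kcal/day

1835.06 kcal/day


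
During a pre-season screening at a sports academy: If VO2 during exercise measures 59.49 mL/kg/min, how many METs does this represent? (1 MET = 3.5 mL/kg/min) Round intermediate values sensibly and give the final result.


METs = VO2 / 3.5 = 59.49 / 3.5 = 17.0

17.0 METs


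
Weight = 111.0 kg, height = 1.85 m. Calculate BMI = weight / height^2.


height^2 = 1.85^2 = 3.4225
BMI = 111.0 / 3.4225 = 32.43 kg/m^2

32.43 kg/m^2


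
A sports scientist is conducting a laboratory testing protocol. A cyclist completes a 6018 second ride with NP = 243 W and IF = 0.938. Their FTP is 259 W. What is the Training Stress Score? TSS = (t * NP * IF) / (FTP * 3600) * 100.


t * NP * IF = 6018 * 243 * 0.938 = 1371706.812
FTP * 3600 = 932400
TSS = (1371706.812 / 932400) * 100 = 147.12

147.12 TSS


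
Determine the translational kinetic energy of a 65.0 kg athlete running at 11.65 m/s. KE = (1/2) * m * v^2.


KE = 0.5 * m * v^2
= 0.5 * 65.0 * 11.65^2
= 0.5 * 65.0 * 135.7225
= 4410.98 J

4410.98 J


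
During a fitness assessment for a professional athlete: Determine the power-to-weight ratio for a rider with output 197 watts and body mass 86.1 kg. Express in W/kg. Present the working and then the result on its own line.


P/W = 197 / 86.1 = 2.288 W/kg

2.288 W/kg


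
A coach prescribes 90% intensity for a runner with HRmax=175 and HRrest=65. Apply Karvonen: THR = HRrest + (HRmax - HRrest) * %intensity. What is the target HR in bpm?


Heart rate reserve = 175 - 65 = 110
Intensity fraction = 90 / 100 = 0.9
THR = 65 + 110 * 0.9 = 164.0 bpm

164.0 bpm


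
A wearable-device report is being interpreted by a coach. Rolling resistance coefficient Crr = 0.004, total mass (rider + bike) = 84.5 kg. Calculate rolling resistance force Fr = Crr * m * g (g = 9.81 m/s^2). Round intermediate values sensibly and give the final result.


Fr = Crr * m * g
= 0.004 * 84.5 * 9.81
= 3.316 N

3.316 N


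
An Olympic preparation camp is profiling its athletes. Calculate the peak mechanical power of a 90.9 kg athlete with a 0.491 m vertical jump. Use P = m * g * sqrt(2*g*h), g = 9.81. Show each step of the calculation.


First, sqrt(2gh) = sqrt(2 * 9.81 * 0.491)
= sqrt(9.63342) = 3.103775 m/s
Power = 90.9 * 9.81 * 3.103775 = 2767.73 W

2767.73 W


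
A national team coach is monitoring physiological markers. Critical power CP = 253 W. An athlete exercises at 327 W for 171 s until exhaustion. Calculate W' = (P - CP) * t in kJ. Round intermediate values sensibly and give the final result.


P - CP = 327 - 253 = 74 W
W' = 74 * 171 = 12654 J
= 12654 / 1000 = 12.654 kJ

12.654 kJ


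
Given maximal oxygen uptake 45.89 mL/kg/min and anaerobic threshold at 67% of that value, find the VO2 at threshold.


Percentage as decimal = 0.67
VO2 at AT = 45.89 * 0.67 = 30.75 mL/kg/min

30.75 mL/kg/min


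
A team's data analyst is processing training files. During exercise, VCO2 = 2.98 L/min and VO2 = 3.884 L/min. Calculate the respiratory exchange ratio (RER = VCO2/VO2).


RER = VCO2 / VO2
= 2.98 / 3.884
= 0.7673

0.7673


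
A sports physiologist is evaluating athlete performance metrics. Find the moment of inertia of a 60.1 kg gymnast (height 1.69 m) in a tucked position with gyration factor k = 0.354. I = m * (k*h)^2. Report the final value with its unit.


Radius of gyration = 0.354 * 1.69 = 0.59826 m
I = 60.1 * 0.59826^2
= 60.1 * 0.357915
= 21.511 kg*m^2

21.511 kg*m^2


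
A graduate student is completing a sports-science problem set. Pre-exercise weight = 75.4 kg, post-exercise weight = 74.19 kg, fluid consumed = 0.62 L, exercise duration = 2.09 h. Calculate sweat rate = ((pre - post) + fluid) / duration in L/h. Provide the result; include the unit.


Weight loss = 75.4 - 74.19 = 1.21 kg (approx L)
Total sweat = 1.21 + 0.62 = 1.83 L
Sweat rate = 1.83 / 2.09 = 0.876 L/h

0.876 L/h


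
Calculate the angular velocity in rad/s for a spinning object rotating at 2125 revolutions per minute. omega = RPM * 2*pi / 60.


omega = RPM * 2*pi / 60
= 2125 * 6.28318531 / 60
= 222.529 rad/s

222.529 rad/s


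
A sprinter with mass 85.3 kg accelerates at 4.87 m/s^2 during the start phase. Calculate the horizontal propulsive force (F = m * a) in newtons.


F = m * a
= 85.3 * 4.87
= 415.41 N

415.41 N


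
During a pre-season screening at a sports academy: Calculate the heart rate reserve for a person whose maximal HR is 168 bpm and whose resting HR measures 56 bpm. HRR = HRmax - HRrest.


HRmax = 168 bpm
HRrest = 56 bpm
HRR = 168 - 56 = 112 bpm

112 bpm


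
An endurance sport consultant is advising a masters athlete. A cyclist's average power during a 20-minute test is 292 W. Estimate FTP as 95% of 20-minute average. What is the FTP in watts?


FTP = 20-min power * 0.95
= 292 * 0.95
= 277.4 W

277.4 W


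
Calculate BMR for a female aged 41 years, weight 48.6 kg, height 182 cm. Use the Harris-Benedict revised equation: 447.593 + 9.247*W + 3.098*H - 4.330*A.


Substituting values:
W term = 9.247 * 48.6 = 449.4042
H term = 3.098 * 182 = 563.836
A term = 4.330 * 41 = 177.53
BMR = 1283.3 kcal/day

1283.3 kcal/day


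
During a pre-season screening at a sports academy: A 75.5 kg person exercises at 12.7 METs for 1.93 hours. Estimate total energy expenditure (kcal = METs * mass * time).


Energy = METs * mass(kg) * time(h)
= 12.7 * 75.5 * 1.93
= 1850.58 kcal

1850.58 kcal


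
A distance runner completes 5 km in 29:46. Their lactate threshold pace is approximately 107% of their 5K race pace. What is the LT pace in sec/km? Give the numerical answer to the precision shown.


Convert to seconds: 29 min 46 s = 1786 s
Pace per km = 1786 / 5 = 357.2 s/km
LT pace = 357.2 * 1.07 = 382.2 s/km

382.2 s/km


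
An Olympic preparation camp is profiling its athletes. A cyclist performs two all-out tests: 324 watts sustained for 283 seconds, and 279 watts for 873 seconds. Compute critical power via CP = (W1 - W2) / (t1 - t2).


W1 = P1 * t1 = 324 * 283 = 91692 J
W2 = P2 * t2 = 279 * 873 = 243567 J
CP = (91692 - 243567) / (283 - 873)
= 257.42 W

257.42 W


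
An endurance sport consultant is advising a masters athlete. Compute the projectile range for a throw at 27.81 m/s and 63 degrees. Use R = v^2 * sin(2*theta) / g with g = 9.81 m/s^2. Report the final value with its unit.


Two times the angle = 126 degrees
sin(126) = 0.809017
R = 773.3961 * 0.809017 / 9.81 = 63.781 m

63.781 m


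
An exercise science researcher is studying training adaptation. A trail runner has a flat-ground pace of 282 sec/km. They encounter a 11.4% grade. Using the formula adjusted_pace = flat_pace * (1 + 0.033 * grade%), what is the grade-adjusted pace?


Grade factor = 1 + 0.033 * 11.4 = 1.3762
Adjusted = 282 * 1.3762 = 388.09 sec/km

388.09 s/km


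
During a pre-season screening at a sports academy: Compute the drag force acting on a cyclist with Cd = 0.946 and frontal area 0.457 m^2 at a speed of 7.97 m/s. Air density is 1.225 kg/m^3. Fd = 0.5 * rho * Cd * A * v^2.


Step 1: v^2 = 63.5209
Step 2: Fd = 0.5 * 1.225 * 0.946 * 0.457 * 63.5209
= 16.82 N

16.82 N


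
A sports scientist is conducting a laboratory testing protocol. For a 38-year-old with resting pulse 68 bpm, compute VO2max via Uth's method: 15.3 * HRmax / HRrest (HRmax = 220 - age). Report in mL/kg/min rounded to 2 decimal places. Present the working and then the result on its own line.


Step 1: HRmax = 220 - 38 = 182 bpm
Step 2: Ratio = 182 / 68 = 2.6765
Step 3: VO2max = 15.3 * 2.6765 = 40.95 mL/kg/min

40.95 mL/kg/min


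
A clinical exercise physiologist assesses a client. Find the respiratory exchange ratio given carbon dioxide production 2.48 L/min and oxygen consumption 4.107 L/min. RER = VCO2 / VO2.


VCO2 = 2.48 L/min
VO2 = 4.107 L/min
RER = 2.48 / 4.107 = 0.6038

0.6038


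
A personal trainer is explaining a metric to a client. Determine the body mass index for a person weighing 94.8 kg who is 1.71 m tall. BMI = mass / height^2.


BMI = mass / height^2
= 94.8 / 1.71^2
= 94.8 / 2.9241
= 32.42 kg/m^2

32.42 kg/m^2


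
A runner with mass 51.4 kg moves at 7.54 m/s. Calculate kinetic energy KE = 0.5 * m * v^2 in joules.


v^2 = 7.54^2 = 56.8516
KE = 0.5 * 51.4 * 56.8516
= 1461.09 J

1461.09 J


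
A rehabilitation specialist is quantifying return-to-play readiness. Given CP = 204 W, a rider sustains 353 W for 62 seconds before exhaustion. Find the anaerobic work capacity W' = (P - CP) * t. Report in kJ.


Excess power = 353 - 204 = 149 W
Work above CP = 149 * 62 = 9238 J
W' = 9.238 kJ

9.238 kJ


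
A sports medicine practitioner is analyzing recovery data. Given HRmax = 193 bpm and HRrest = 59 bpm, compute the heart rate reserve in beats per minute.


Heart rate reserve = maximum HR minus resting HR
HRR = 193 - 59 = 134 bpm

134 bpm


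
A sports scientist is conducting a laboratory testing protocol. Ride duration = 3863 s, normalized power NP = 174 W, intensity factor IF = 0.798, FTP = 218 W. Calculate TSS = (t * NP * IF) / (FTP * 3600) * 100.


Numerator = 3863 * 174 * 0.798 = 536385.276
Denominator = 218 * 3600 = 784800
TSS = 536385.276 / 784800 * 100
= 68.35

68.35 TSS


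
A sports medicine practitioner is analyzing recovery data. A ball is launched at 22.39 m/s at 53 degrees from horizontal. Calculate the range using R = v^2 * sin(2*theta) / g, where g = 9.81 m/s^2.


sin(2 * 53) = sin(106) = 0.961262
v^2 = 22.39^2 = 501.3121
R = 501.3121 * 0.961262 / 9.81
= 49.123 m

49.123 m


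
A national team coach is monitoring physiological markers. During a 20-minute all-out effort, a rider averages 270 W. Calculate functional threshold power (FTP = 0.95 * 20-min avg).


FTP = 0.95 * 270
= 256.5 W

256.5 W


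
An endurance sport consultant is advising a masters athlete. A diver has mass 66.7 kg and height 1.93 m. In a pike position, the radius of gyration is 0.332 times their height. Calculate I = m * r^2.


r = 0.332 * 1.93 = 0.64076 m
I = m * r^2 = 66.7 * 0.410573 = 27.385 kg*m^2

27.385 kg*m^2


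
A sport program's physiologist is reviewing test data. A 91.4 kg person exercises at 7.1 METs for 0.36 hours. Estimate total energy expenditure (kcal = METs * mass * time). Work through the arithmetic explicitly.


Energy = METs * mass(kg) * time(h)
= 7.1 * 91.4 * 0.36
= 233.62 kcal

233.62 kcal


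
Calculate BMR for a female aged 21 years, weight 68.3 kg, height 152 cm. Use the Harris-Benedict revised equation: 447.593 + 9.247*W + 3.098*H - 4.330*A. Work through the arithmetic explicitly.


Substituting values:
W term = 9.247 * 68.3 = 631.5701
H term = 3.098 * 152 = 470.896
A term = 4.330 * 21 = 90.93
BMR = 1459.13 kcal/day

1459.13 kcal/day


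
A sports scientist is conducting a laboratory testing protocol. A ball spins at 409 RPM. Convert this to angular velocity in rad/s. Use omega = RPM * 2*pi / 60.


omega = 409 * 2 * pi / 60
= 409 * 6.28318531 / 60
= 2569.823 / 60
= 42.83 rad/s

42.83 rad/s


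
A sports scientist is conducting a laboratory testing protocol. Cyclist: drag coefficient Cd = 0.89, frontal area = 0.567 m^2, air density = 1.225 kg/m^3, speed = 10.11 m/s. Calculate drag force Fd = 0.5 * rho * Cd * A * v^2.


v^2 = 10.11^2 = 102.2121
Fd = 0.5 * 1.225 * 0.89 * 0.567 * 102.2121
= 31.592 N

31.592 N


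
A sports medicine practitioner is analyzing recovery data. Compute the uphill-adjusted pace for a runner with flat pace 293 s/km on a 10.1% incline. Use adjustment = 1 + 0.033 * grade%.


Adjustment factor = 1 + 0.033 * 10.1 = 1.3333
Grade-adjusted pace = 293 * 1.3333 = 390.66 s/km

390.66 s/km


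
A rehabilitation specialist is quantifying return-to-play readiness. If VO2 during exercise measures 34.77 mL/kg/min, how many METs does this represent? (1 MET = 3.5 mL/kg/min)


METs = VO2 / 3.5 = 34.77 / 3.5 = 9.93

9.93 METs


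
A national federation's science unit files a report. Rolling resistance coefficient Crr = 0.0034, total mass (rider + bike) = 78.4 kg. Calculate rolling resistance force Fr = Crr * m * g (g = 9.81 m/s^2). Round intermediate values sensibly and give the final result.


Fr = Crr * m * g
= 0.0034 * 78.4 * 9.81
= 2.615 N

2.615 N


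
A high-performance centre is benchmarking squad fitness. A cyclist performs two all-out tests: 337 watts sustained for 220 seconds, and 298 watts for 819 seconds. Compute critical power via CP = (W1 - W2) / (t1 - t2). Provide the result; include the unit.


W1 = P1 * t1 = 337 * 220 = 74140 J
W2 = P2 * t2 = 298 * 819 = 244062 J
CP = (74140 - 244062) / (220 - 819)
= 283.68 W

283.68 W


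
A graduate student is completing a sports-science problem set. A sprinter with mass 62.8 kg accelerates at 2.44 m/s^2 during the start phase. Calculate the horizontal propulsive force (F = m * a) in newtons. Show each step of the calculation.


F = m * a
= 62.8 * 2.44
= 153.23 N

153.23 N


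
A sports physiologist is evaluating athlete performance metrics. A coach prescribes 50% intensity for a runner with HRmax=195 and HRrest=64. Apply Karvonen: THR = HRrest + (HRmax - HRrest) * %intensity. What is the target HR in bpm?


Heart rate reserve = 195 - 64 = 131
Intensity fraction = 50 / 100 = 0.5
THR = 64 + 131 * 0.5 = 129.5 bpm

129.5 bpm


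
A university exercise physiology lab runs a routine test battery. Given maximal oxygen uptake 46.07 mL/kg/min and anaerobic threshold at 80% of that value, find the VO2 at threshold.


Percentage as decimal = 0.8
VO2 at AT = 46.07 * 0.8 = 36.86 mL/kg/min

36.86 mL/kg/min


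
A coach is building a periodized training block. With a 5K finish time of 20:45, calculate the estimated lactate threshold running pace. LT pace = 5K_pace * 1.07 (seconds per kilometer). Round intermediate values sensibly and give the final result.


Race duration = 1245 s for 5 km
Average pace = 1245 / 5 = 249.0 s/km
LT pace = 249.0 * 1.07
= 266.43 s/km

266.43 s/km


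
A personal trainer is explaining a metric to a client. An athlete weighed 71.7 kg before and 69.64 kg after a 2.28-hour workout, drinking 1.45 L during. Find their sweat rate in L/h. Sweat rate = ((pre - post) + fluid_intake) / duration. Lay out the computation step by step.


Body mass change = 2.06 kg
Total sweat loss = 2.06 + 1.45 = 3.51 L
Rate = 3.51 / 2.28 = 1.539 L/h

1.539 L/h


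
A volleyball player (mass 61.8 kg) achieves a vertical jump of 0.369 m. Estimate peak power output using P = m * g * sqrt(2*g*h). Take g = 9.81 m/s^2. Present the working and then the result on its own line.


2 * g * h = 2 * 9.81 * 0.369 = 7.23978
sqrt(7.23978) = 2.690684 m/s
P = 61.8 * 9.81 * 2.690684 = 1631.25 W

1631.25 W


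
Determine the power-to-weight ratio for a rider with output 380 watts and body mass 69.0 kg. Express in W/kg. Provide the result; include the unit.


P/W = 380 / 69.0 = 5.507 W/kg

5.507 W/kg


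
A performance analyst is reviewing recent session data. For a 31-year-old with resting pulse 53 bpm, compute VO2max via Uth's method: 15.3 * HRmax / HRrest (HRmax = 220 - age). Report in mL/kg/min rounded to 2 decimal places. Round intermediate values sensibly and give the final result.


Step 1: HRmax = 220 - 31 = 189 bpm
Step 2: Ratio = 189 / 53 = 3.566
Step 3: VO2max = 15.3 * 3.566 = 54.56 mL/kg/min

54.56 mL/kg/min


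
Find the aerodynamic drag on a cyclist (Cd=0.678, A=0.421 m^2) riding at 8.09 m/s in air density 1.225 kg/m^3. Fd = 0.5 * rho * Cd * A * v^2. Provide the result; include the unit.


Fd = 0.5 * 1.225 * 0.678 * 0.421 * 8.09^2
= 0.5 * 1.225 * 0.678 * 0.421 * 65.4481
= 11.442 N

11.442 N


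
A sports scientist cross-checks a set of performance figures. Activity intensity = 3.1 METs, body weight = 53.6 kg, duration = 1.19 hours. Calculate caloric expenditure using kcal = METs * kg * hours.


kcal = 3.1 * 53.6 * 1.19
= 166.16 * 1.19
= 197.73 kcal

197.73 kcal


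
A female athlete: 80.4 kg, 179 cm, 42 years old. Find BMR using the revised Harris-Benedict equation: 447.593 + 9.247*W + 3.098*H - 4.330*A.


Intercept = 447.593
Weight contribution = 9.247 * 80.4 = 743.4588
Height contribution = 3.098 * 179 = 554.542
Age contribution = 4.33 * 42 = 181.86
BMR = 447.593 + 743.4588 + 554.542 - 181.86
= 1563.73 kcal/day

1563.73 kcal/day


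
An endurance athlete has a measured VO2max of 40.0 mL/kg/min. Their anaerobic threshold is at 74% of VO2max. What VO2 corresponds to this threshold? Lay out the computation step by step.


Anaerobic threshold VO2 = VO2max * 74%
= 40.0 * 0.74
= 29.6 mL/kg/min

29.6 mL/kg/min


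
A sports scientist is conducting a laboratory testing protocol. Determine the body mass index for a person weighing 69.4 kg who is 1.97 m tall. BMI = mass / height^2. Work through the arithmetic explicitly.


BMI = mass / height^2
= 69.4 / 1.97^2
= 69.4 / 3.8809
= 17.88 kg/m^2

17.88 kg/m^2


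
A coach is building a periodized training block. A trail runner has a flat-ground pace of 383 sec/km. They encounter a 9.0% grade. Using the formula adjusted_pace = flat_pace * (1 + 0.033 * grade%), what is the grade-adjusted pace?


Grade factor = 1 + 0.033 * 9.0 = 1.297
Adjusted = 383 * 1.297 = 496.75 sec/km

496.75 s/km


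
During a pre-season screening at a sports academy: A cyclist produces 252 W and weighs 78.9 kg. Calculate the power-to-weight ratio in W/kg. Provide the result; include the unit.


P/W = power / mass
= 252 / 78.9
= 3.194 W/kg

3.194 W/kg


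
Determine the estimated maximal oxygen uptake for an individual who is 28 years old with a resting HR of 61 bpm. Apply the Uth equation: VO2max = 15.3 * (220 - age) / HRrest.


HRmax = 220 - 28 = 192
VO2max = 15.3 * (192 / 61)
= 15.3 * 3.1475
= 48.16 mL/kg/min

48.16 mL/kg/min


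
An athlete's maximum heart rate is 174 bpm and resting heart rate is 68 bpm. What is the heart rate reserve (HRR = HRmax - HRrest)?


HRR = HRmax - HRrest
= 174 - 68
= 106 bpm

106 bpm


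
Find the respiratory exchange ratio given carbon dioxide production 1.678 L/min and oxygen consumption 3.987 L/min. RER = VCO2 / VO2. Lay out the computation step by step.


VCO2 = 1.678 L/min
VO2 = 3.987 L/min
RER = 1.678 / 3.987 = 0.4209

0.4209


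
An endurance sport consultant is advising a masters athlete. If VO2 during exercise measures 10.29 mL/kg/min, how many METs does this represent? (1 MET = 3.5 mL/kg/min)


METs = VO2 / 3.5 = 10.29 / 3.5 = 2.94

2.94 METs


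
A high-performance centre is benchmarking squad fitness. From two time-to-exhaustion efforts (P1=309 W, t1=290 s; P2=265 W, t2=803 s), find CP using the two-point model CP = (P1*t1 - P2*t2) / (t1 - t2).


Work in trial 1 = 89610 J
Work in trial 2 = 212795 J
Delta work = -123185 J
Delta time = -513 s
CP = -123185 / -513 = 240.13 W

240.13 W


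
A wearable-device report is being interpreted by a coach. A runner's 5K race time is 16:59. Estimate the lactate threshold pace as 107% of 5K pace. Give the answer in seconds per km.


Total race time = 16*60 + 59 = 1019 seconds
5K pace = 1019 / 5 = 203.8 sec/km
LT pace = 203.8 * 1.07 = 218.07 sec/km

218.07 s/km


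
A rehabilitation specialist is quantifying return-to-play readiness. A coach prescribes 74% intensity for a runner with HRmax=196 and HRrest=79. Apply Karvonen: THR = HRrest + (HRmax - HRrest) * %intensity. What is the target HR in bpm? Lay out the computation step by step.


Heart rate reserve = 196 - 79 = 117
Intensity fraction = 74 / 100 = 0.74
THR = 79 + 117 * 0.74 = 165.58 bpm

165.58 bpm


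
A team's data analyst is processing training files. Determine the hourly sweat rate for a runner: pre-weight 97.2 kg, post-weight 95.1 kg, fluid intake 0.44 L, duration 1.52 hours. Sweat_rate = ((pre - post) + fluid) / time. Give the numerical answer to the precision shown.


Mass lost = 97.2 - 95.1 = 2.1 kg
Add fluid consumed: 2.1 + 0.44 = 2.54 L total sweat
Sweat rate = 2.54 / 1.52 = 1.671 L/h

1.671 L/h


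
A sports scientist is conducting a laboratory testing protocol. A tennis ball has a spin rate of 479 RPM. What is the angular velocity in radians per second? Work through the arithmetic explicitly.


Convert RPM to rad/s: multiply by 2*pi and divide by 60
omega = 479 * 2 * pi / 60
= 50.161 rad/s

50.161 rad/s


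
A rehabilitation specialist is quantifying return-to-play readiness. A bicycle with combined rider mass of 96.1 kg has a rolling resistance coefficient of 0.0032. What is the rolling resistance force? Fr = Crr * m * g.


Fr = 0.0032 * 96.1 * 9.81
= 0.30752 * 9.81
= 3.017 N

3.017 N


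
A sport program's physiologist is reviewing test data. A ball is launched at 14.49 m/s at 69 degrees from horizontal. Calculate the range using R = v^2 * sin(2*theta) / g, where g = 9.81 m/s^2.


sin(2 * 69) = sin(138) = 0.669131
v^2 = 14.49^2 = 209.9601
R = 209.9601 * 0.669131 / 9.81
= 14.321 m

14.321 m


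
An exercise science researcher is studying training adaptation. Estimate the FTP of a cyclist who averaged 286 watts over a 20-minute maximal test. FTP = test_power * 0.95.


FTP = 286 * 0.95 = 271.7 W

271.7 W


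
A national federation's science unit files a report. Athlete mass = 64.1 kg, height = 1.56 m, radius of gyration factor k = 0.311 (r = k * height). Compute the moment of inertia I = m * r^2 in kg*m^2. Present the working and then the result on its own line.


r = k * height = 0.311 * 1.56 = 0.48516 m
r^2 = 0.48516^2 = 0.23538
I = 64.1 * 0.23538 = 15.088 kg*m^2

15.088 kg*m^2


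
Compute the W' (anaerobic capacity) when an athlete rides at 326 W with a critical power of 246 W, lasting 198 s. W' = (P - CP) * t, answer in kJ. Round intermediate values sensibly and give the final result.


Above-CP power = 80 W
Duration = 198 s
W' = 80 * 198 = 15840 J
Convert: 15840 / 1000 = 15.84 kJ

15.84 kJ


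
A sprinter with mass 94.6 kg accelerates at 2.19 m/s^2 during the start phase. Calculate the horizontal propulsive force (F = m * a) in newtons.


F = m * a
= 94.6 * 2.19
= 207.17 N

207.17 N


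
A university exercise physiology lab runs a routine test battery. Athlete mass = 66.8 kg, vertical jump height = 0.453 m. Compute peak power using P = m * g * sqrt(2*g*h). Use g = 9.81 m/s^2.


sqrt(2 * 9.81 * 0.453) = sqrt(8.88786) = 2.981251 m/s
P = 66.8 * 9.81 * 2.981251
= 1953.64 W

1953.64 W


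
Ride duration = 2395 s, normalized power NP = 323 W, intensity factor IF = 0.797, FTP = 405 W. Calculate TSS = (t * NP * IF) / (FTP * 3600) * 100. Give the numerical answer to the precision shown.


Numerator = 2395 * 323 * 0.797 = 616547.245
Denominator = 405 * 3600 = 1458000
TSS = 616547.245 / 1458000 * 100
= 42.29

42.29 TSS


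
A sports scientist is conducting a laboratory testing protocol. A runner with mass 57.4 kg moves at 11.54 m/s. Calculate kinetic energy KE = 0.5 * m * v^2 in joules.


v^2 = 11.54^2 = 133.1716
KE = 0.5 * 57.4 * 133.1716
= 3822.02 J

3822.02 J


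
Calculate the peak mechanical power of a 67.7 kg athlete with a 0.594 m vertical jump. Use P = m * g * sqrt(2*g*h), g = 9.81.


First, sqrt(2gh) = sqrt(2 * 9.81 * 0.594)
= sqrt(11.65428) = 3.413837 m/s
Power = 67.7 * 9.81 * 3.413837 = 2267.26 W

2267.26 W


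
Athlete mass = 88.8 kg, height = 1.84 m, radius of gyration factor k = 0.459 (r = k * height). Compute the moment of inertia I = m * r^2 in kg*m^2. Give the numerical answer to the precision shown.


r = k * height = 0.459 * 1.84 = 0.84456 m
r^2 = 0.84456^2 = 0.713282
I = 88.8 * 0.713282 = 63.339 kg*m^2

63.339 kg*m^2


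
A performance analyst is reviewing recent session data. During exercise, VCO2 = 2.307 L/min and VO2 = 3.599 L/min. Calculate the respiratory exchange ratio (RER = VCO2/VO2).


RER = VCO2 / VO2
= 2.307 / 3.599
= 0.641

0.641


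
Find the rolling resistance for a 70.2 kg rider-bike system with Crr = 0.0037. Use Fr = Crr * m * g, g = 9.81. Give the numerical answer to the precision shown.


m * g = 70.2 * 9.81 = 688.662 N
Fr = 0.0037 * 688.662 = 2.548 N

2.548 N


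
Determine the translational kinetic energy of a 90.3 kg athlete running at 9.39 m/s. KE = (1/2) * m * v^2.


KE = 0.5 * m * v^2
= 0.5 * 90.3 * 9.39^2
= 0.5 * 90.3 * 88.1721
= 3980.97 J

3980.97 J


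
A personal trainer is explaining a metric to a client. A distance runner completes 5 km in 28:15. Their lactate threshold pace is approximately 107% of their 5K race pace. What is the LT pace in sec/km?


Convert to seconds: 28 min 15 s = 1695 s
Pace per km = 1695 / 5 = 339.0 s/km
LT pace = 339.0 * 1.07 = 362.73 s/km

362.73 s/km


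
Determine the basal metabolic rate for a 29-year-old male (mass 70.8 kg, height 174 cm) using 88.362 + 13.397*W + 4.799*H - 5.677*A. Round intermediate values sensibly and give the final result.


BMR = 88.362 + 13.397*70.8 + 4.799*174 - 5.677*29
= 1707.26 kcal/day

1707.26 kcal/day


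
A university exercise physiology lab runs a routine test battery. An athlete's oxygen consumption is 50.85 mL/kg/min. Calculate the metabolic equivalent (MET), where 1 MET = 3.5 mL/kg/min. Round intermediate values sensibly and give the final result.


MET = VO2 / 3.5
= 50.85 / 3.5
= 14.53 METs

14.53 METs


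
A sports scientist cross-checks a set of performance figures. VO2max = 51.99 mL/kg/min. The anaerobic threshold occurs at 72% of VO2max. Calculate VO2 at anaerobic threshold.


AT fraction = 72 / 100 = 0.72
AT VO2 = 51.99 * 0.72
= 37.43 mL/kg/min

37.43 mL/kg/min


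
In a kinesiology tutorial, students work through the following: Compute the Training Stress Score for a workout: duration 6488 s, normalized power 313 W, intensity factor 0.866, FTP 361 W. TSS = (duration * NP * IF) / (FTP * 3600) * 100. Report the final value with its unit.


Product = 6488 * 313 * 0.866 = 1758624.304
Base = 361 * 3600 = 1299600
TSS = 1758624.304 / 1299600 * 100 = 135.32

135.32 TSS


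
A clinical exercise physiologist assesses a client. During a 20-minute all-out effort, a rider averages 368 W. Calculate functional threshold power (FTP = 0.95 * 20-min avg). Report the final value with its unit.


FTP = 0.95 * 368
= 349.6 W

349.6 W


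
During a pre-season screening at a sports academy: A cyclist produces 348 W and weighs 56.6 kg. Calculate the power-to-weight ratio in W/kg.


P/W = power / mass
= 348 / 56.6
= 6.148 W/kg

6.148 W/kg


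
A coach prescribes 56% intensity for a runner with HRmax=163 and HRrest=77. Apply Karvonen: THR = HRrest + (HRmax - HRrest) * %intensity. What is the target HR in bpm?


Heart rate reserve = 163 - 77 = 86
Intensity fraction = 56 / 100 = 0.56
THR = 77 + 86 * 0.56 = 125.16 bpm

125.16 bpm


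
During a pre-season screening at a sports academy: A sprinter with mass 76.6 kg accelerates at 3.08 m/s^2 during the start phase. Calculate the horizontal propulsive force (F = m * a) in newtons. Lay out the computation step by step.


F = m * a
= 76.6 * 3.08
= 235.93 N

235.93 N


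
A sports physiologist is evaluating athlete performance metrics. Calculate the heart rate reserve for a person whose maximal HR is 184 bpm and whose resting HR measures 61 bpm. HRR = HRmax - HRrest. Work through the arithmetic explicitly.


HRmax = 184 bpm
HRrest = 61 bpm
HRR = 184 - 61 = 123 bpm

123 bpm


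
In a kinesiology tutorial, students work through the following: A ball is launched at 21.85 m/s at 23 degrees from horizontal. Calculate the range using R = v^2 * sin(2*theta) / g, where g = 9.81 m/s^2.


sin(2 * 23) = sin(46) = 0.71934
v^2 = 21.85^2 = 477.4225
R = 477.4225 * 0.71934 / 9.81
= 35.008 m

35.008 m


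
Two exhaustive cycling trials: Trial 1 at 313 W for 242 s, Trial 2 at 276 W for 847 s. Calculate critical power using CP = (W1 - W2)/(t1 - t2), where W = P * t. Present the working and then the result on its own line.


W1 = 313 * 242 = 75746 J
W2 = 276 * 847 = 233772 J
CP = (75746 - 233772) / (242 - 847)
= -158026 / -605
= 261.2 W

261.2 W


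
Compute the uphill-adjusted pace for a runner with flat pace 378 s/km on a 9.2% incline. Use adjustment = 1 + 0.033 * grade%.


Adjustment factor = 1 + 0.033 * 9.2 = 1.3036
Grade-adjusted pace = 378 * 1.3036 = 492.76 s/km

492.76 s/km


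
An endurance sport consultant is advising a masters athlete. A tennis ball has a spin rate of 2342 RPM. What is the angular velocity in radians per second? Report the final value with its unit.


Convert RPM to rad/s: multiply by 2*pi and divide by 60
omega = 2342 * 2 * pi / 60
= 245.254 rad/s

245.254 rad/s


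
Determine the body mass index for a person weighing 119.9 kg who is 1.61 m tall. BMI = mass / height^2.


BMI = mass / height^2
= 119.9 / 1.61^2
= 119.9 / 2.5921
= 46.26 kg/m^2

46.26 kg/m^2


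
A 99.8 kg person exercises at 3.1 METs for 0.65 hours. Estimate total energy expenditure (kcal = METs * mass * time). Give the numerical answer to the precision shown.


Energy = METs * mass(kg) * time(h)
= 3.1 * 99.8 * 0.65
= 201.1 kcal

201.1 kcal


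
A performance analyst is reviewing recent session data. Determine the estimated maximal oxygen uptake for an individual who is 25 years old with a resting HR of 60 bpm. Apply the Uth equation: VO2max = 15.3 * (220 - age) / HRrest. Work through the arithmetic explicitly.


HRmax = 220 - 25 = 195
VO2max = 15.3 * (195 / 60)
= 15.3 * 3.25
= 49.73 mL/kg/min

49.73 mL/kg/min


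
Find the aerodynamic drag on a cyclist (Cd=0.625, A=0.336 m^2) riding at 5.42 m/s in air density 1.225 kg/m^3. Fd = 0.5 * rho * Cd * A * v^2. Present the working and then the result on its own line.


Fd = 0.5 * 1.225 * 0.625 * 0.336 * 5.42^2
= 0.5 * 1.225 * 0.625 * 0.336 * 29.3764
= 3.779 N

3.779 N


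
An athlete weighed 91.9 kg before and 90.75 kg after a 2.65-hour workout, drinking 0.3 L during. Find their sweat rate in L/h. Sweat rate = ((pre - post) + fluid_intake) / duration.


Body mass change = 1.15 kg
Total sweat loss = 1.15 + 0.3 = 1.45 L
Rate = 1.45 / 2.65 = 0.547 L/h

0.547 L/h
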